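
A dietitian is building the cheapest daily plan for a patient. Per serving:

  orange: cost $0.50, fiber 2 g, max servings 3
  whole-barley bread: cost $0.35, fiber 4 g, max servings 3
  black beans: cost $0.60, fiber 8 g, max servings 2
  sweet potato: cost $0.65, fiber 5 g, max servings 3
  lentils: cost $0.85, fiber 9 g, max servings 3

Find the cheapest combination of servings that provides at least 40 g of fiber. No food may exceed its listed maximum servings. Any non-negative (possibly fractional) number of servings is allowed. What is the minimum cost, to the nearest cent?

Cost per g of fiber: black beans $0.0750, whole-barley bread $0.0875, lentils $0.0944, sweet potato $0.1300, orange $0.2500.
Take 2 servings of black beans: +16.0 g fiber for $1.20 (total $1.20, still need 24.0 g).
Take 3 servings of whole-barley bread: +12.0 g fiber for $1.05 (total $2.25, still need 12.0 g).
Take 1.333 servings of lentils: +12.0 g fiber for $1.13 (total $3.38, still need 0.0 g).
Greedy by cheapest-per-g is optimal for a single linear constraint, so the minimum cost is $3.38.

$3.38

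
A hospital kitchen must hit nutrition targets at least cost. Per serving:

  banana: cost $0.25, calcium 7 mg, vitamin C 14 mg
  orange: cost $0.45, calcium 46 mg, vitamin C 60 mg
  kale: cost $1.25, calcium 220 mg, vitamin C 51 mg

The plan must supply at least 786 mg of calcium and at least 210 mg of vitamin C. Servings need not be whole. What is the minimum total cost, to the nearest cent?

$4.57

This is a tiny linear program; its minimum lies at a vertex of the feasible set. List the vertices and price them.
banana only: max(786/7, 210/14) = 112.3 servings → $28.07.
orange only: max(786/46, 210/60) = 17.09 servings → $7.69.
kale only: max(786/220, 210/51) = 4.118 servings → $5.15.
banana + orange: intersection lies outside the first quadrant.
banana + kale with both tight: 2.245 servings and 3.501 servings → $4.94.
orange + kale with both tight: 0.5633 servings and 3.455 servings → $4.57.
So the least-cost plan costs $4.57.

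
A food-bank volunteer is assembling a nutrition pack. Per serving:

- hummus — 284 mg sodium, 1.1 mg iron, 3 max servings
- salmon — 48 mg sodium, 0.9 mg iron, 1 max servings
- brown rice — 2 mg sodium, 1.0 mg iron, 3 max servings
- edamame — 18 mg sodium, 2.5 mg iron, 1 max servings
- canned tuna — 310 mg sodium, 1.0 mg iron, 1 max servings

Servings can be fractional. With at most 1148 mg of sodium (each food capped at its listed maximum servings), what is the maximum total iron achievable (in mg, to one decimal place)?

10.4 mg

Iron per mg sodium: brown rice 0.5, edamame 0.1389, salmon 0.01875, hummus 0.003873, canned tuna 0.003226.
Take 3 servings of brown rice: uses 6 mg sodium, +3.0 mg iron (running total 3.0 mg).
Take 1 serving of edamame: uses 18 mg sodium, +2.5 mg iron (running total 5.5 mg).
Take 1 serving of salmon: uses 48 mg sodium, +0.9 mg iron (running total 6.4 mg).
Take 3 servings of hummus: uses 852 mg sodium, +3.3 mg iron (running total 9.7 mg).
Take 0.7226 servings of canned tuna: uses 224 mg sodium, +0.7 mg iron (running total 10.4 mg).
Greedy by best ratio exhausts the sodium allowance optimally: 10.4 mg.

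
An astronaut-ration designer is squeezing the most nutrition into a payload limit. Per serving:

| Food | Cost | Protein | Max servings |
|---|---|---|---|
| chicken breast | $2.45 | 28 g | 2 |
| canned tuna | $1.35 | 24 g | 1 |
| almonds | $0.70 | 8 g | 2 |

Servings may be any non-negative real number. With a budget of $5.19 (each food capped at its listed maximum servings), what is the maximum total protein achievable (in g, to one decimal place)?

Protein per dollar: canned tuna 17.78, chicken breast 11.43, almonds 11.43.
Take 1 serving of canned tuna: spends $1.35, +24.0 g protein (running total 24.0 g).
Take 1.567 servings of chicken breast: spends $3.84, +43.9 g protein (running total 67.9 g).
Greedy by best ratio exhausts the cost allowance optimally: 67.9 g.

67.9 g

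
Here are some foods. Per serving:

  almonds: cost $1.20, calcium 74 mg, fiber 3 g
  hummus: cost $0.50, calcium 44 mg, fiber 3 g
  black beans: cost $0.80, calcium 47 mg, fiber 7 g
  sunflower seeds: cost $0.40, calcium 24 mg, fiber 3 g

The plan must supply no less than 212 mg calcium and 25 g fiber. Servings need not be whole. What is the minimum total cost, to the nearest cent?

This is a tiny linear program; its minimum lies at a vertex of the feasible set. List the vertices and price them.
almonds only: max(212/74, 25/3) = 8.333 servings → $10.00.
hummus only: max(212/44, 25/3) = 8.333 servings → $4.17.
black beans only: max(212/47, 25/7) = 4.511 servings → $3.61.
sunflower seeds only: max(212/24, 25/3) = 8.833 servings → $3.53.
almonds + hummus: the both-tight solution has a negative serving — not a feasible corner.
almonds + black beans with both tight: 0.8196 servings and 3.22 servings → $3.56.
almonds + sunflower seeds with both tight: 0.24 servings and 8.093 servings → $3.53.
hummus + black beans with both tight: 1.85 servings and 2.778 servings → $3.15.
hummus + sunflower seeds with both tight: 0.6 servings and 7.733 servings → $3.39.
black beans + sunflower seeds: intersection lies outside the first quadrant.
Cheapest feasible corner: $3.15.

$3.15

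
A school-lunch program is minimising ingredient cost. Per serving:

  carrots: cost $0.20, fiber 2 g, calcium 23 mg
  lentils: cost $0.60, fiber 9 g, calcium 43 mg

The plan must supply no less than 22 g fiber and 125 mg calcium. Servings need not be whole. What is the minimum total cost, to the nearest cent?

$1.57

Compare the cost at each extreme point of the feasible region.
carrots only: max(22/2, 125/23) = 11 servings → $2.20.
lentils only: max(22/9, 125/43) = 2.907 servings → $1.74.
carrots + lentils with both tight: 1.479 servings and 2.116 servings → $1.57.
So the least-cost plan costs $1.57.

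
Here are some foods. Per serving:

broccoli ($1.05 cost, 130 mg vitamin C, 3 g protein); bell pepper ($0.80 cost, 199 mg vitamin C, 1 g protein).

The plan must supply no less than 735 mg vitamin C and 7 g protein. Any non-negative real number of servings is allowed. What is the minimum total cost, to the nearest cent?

Two binding constraints pin down two serving amounts, so the optimal mix uses at most two foods. The candidates are each food alone (scaled to the tighter of vitamin C/protein) and each pair with both constraints tight.
broccoli only: max(735/130, 7/3) = 5.654 servings → $5.94.
bell pepper only: max(735/199, 7/1) = 7 servings → $5.60.
broccoli + bell pepper with both tight: 1.409 servings and 2.773 servings → $3.70.
So the least-cost plan costs $3.70.

$3.70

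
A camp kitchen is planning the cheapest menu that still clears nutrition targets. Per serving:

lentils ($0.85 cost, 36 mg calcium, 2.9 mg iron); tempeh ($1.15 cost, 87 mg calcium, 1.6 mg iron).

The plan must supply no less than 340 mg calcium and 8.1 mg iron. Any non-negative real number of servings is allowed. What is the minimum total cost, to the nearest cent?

This is a tiny linear program; its minimum lies at a vertex of the feasible set. List the vertices and price them.
lentils only: max(340/36, 8.1/2.9) = 9.444 servings → $8.03.
tempeh only: max(340/87, 8.1/1.6) = 5.062 servings → $5.82.
lentils + tempeh with both tight: 0.8254 servings and 3.567 servings → $4.80.
Cheapest feasible corner: $4.80.

$4.80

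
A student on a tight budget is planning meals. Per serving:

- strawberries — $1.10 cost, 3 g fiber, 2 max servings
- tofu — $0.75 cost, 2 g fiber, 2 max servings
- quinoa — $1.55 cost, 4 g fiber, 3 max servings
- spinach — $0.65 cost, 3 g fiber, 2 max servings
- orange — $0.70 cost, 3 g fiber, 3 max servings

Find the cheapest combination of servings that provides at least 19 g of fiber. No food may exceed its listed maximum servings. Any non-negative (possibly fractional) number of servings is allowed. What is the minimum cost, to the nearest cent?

$4.87

Cost per g of fiber: spinach $0.2167, orange $0.2333, strawberries $0.3667, tofu $0.3750, quinoa $0.3875.
Take 2 servings of spinach: +6.0 g fiber for $1.30 (total $1.30, still need 13.0 g).
Take 3 servings of orange: +9.0 g fiber for $2.10 (total $3.40, still need 4.0 g).
Take 1.333 servings of strawberries: +4.0 g fiber for $1.47 (total $4.87, still need 0.0 g).
Filling from the cheapest source first is optimal under one linear minimum: $4.87.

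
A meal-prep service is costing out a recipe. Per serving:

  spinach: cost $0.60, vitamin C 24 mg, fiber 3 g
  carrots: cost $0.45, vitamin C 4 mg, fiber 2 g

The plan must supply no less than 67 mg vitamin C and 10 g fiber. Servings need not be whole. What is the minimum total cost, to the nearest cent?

$2.00

For a min-cost LP with two ≥-constraints, a basic feasible solution has at most two positive variables.
spinach only: max(67/24, 10/3) = 3.333 servings → $2.00.
carrots only: max(67/4, 10/2) = 16.75 servings → $7.54.
spinach + carrots with both tight: 2.611 servings and 1.083 servings → $2.05.
Cheapest feasible corner: $2.00.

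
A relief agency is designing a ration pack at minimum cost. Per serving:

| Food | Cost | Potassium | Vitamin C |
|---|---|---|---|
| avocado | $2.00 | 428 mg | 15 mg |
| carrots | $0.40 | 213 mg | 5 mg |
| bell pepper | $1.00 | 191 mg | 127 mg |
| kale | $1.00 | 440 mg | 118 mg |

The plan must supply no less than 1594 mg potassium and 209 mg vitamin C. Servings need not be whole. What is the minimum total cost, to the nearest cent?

Two binding constraints pin down two serving amounts, so the optimal mix uses at most two foods. The candidates are each food alone (scaled to the tighter of potassium/vitamin C) and each pair with both constraints tight.
avocado only: max(1594/428, 209/15) = 13.93 servings → $27.87.
carrots only: max(1594/213, 209/5) = 41.8 servings → $16.72.
bell pepper only: max(1594/191, 209/127) = 8.346 servings → $8.35.
kale only: max(1594/440, 209/118) = 3.623 servings → $3.62.
avocado + carrots with both targets exact would need a negative amount; discard.
avocado + bell pepper with both tight: 3.156 servings and 1.273 servings → $7.59.
avocado + kale with both tight: 2.19 servings and 1.493 servings → $5.87.
carrots + bell pepper with both tight: 6.228 servings and 1.4 servings → $3.89.
carrots + kale with both tight: 4.192 servings and 1.594 servings → $3.27.
bell pepper + kale with both targets exact would need a negative amount; discard.
The minimum over all feasible corners is $3.27.

$3.27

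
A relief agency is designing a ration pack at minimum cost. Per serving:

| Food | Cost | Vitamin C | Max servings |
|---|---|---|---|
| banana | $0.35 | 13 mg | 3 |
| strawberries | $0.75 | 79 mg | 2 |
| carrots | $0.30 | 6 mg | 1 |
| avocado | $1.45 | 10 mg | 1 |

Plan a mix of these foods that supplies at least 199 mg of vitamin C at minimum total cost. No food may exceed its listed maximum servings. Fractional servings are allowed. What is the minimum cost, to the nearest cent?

$2.65

Cost per mg of vitamin C: strawberries $0.0095, banana $0.0269, carrots $0.0500, avocado $0.1450.
Take 2 servings of strawberries: +158.0 mg vitamin C for $1.50 (total $1.50, still need 41.0 mg).
Take 3 servings of banana: +39.0 mg vitamin C for $1.05 (total $2.55, still need 2.0 mg).
Take 0.3333 servings of carrots: +2.0 mg vitamin C for $0.10 (total $2.65, still need 0.0 mg).
Greedy by cheapest-per-mg is optimal for a single linear constraint, so the minimum cost is $2.65.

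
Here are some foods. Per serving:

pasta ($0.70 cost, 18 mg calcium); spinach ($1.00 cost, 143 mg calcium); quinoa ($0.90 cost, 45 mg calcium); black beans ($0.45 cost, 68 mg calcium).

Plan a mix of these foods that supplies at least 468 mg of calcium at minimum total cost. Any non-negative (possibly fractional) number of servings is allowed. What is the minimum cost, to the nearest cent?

Cost per mg of calcium: black beans $0.0066, spinach $0.0070, quinoa $0.0200, pasta $0.0389.
With no serving limits, use only black beans: 468 mg / 68 mg = 6.882 servings × $0.45 = $3.10.

$3.10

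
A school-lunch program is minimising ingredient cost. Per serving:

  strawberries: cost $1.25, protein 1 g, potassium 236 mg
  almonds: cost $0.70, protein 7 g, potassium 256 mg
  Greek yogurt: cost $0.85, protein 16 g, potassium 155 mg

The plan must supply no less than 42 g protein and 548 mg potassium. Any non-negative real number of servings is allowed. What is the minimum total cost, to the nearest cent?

$2.48

strawberries only: max(42/1, 548/236) = 42 servings → $52.50.
almonds only: max(42/7, 548/256) = 6 servings → $4.20.
Greek yogurt only: max(42/16, 548/155) = 3.535 servings → $3.01.
strawberries + almonds with both targets exact would need a negative amount; discard.
strawberries + Greek yogurt with both tight: 0.6236 servings and 2.586 servings → $2.98.
almonds + Greek yogurt with both tight: 0.7499 servings and 2.297 servings → $2.48.
So the least-cost plan costs $2.48.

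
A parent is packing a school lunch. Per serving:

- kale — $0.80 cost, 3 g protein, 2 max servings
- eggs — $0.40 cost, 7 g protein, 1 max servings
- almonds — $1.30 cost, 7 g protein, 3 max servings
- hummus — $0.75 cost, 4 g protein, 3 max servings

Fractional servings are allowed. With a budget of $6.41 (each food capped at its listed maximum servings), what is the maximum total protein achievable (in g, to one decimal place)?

Protein per dollar: eggs 17.5, almonds 5.385, hummus 5.333, kale 3.75.
Take 1 serving of eggs: spends $0.40, +7.0 g protein (running total 7.0 g).
Take 3 servings of almonds: spends $3.90, +21.0 g protein (running total 28.0 g).
Take 2.813 servings of hummus: spends $2.11, +11.3 g protein (running total 39.3 g).
Greedy by best ratio exhausts the cost allowance optimally: 39.3 g.

39.3 g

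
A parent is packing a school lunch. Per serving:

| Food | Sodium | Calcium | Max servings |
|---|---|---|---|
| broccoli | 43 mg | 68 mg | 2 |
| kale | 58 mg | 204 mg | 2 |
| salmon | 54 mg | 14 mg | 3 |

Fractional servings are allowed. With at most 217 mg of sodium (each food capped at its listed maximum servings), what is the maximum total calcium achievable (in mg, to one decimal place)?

547.9 mg

Calcium per mg sodium: kale 3.517, broccoli 1.581, salmon 0.2593.
Take 2 servings of kale: uses 116 mg sodium, +408.0 mg calcium (running total 408.0 mg).
Take 2 servings of broccoli: uses 86 mg sodium, +136.0 mg calcium (running total 544.0 mg).
Take 0.2778 servings of salmon: uses 15 mg sodium, +3.9 mg calcium (running total 547.9 mg).
Filling greedily by calcium-per-mg sodium is optimal for one linear limit, giving 547.9 mg.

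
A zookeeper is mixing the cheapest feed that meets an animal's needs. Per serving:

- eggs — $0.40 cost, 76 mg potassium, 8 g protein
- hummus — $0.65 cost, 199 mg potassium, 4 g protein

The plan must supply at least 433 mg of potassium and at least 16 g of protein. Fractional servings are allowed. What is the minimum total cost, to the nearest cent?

$1.59

This is a tiny linear program; its minimum lies at a vertex of the feasible set. List the vertices and price them.
eggs only: max(433/76, 16/8) = 5.697 servings → $2.28.
hummus only: max(433/199, 16/4) = 4 servings → $2.60.
eggs + hummus with both tight: 1.127 servings and 1.745 servings → $1.59.
Cheapest feasible corner: $1.59.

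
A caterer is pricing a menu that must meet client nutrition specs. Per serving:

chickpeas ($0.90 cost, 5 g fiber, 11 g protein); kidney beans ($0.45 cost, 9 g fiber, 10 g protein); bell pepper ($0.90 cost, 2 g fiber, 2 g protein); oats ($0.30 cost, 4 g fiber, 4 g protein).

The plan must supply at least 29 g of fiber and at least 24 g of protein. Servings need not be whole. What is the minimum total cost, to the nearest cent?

$1.45

With two linear requirements the optimum uses one or two foods; enumerate the corners.
chickpeas only: max(29/5, 24/11) = 5.8 servings → $5.22.
kidney beans only: max(29/9, 24/10) = 3.222 servings → $1.45.
bell pepper only: max(29/2, 24/2) = 14.5 servings → $13.05.
oats only: max(29/4, 24/4) = 7.25 servings → $2.17.
chickpeas + kidney beans: the both-tight solution has a negative serving — not a feasible corner.
chickpeas + bell pepper: the both-tight solution has a negative serving — not a feasible corner.
chickpeas + oats: intersection lies outside the first quadrant.
kidney beans + bell pepper: the both-tight solution has a negative serving — not a feasible corner.
kidney beans + oats: intersection lies outside the first quadrant.
bell pepper + oats (both tight): parallel constraints — no distinct corner.
The minimum over all feasible corners is $1.45.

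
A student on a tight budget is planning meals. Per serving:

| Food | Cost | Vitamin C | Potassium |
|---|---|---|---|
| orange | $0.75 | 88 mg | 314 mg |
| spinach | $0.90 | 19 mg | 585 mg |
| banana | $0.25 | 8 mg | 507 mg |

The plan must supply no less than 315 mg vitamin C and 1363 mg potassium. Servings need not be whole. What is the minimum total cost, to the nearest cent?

At the optimum either one food covers both requirements or two foods hit both targets exactly; no other combination can be cheaper.
orange only: max(315/88, 1363/314) = 4.341 servings → $3.26.
spinach only: max(315/19, 1363/585) = 16.58 servings → $14.92.
banana only: max(315/8, 1363/507) = 39.38 servings → $9.84.
orange + spinach with both tight: 3.48 servings and 0.4621 servings → $3.03.
orange + banana with both tight: 3.534 servings and 0.4996 servings → $2.78.
spinach + banana: the both-tight solution has a negative serving — not a feasible corner.
The minimum over all feasible corners is $2.78.

$2.78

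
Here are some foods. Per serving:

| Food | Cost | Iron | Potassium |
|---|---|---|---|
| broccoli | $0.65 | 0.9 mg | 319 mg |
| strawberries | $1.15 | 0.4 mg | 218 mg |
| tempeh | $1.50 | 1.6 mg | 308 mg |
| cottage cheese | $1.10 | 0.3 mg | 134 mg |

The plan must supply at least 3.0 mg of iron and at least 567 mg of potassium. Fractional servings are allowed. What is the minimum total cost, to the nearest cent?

This is a tiny linear program; its minimum lies at a vertex of the feasible set. List the vertices and price them.
broccoli only: max(3.0/0.9, 567/319) = 3.333 servings → $2.17.
strawberries only: max(3.0/0.4, 567/218) = 7.5 servings → $8.62.
tempeh only: max(3.0/1.6, 567/308) = 1.875 servings → $2.81.
cottage cheese only: max(3.0/0.3, 567/134) = 10 servings → $11.00.
broccoli + strawberries with both targets exact would need a negative amount; discard.
broccoli + tempeh with both targets exact would need a negative amount; discard.
broccoli + cottage cheese: the both-tight solution has a negative serving — not a feasible corner.
strawberries + tempeh: the both-tight solution has a negative serving — not a feasible corner.
strawberries + cottage cheese: the both-tight solution has a negative serving — not a feasible corner.
tempeh + cottage cheese: intersection lies outside the first quadrant.
Cheapest feasible corner: $2.17.

$2.17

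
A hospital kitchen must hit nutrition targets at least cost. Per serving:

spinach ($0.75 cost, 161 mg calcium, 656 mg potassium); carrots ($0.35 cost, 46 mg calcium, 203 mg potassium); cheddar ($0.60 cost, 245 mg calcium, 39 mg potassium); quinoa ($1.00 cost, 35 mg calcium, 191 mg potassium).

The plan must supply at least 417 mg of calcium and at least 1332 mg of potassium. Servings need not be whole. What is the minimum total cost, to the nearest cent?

An LP optimum is at a vertex; with two nutrient constraints at most two foods are used. Check each candidate.
spinach only: max(417/161, 1332/656) = 2.59 servings → $1.94.
carrots only: max(417/46, 1332/203) = 9.065 servings → $3.17.
cheddar only: max(417/245, 1332/39) = 34.15 servings → $20.49.
quinoa only: max(417/35, 1332/191) = 11.91 servings → $11.91.
spinach + carrots: intersection lies outside the first quadrant.
spinach + cheddar with both tight: 2.008 servings and 0.3827 servings → $1.74.
spinach + quinoa: the both-tight solution has a negative serving — not a feasible corner.
carrots + cheddar with both tight: 6.468 servings and 0.4877 servings → $2.56.
carrots + quinoa: intersection lies outside the first quadrant.
cheddar + quinoa with both tight: 0.727 servings and 6.825 servings → $7.26.
The minimum over all feasible corners is $1.74.

$1.74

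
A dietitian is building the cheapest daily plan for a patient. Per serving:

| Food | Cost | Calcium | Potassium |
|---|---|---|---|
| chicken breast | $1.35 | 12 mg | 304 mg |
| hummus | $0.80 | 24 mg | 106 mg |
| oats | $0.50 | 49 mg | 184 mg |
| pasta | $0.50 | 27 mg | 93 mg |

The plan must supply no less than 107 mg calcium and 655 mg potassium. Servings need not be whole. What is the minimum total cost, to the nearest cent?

Minimising a linear cost over {calcium ≥ 107, potassium ≥ 655, servings ≥ 0} — the optimum is at a vertex, using one or two foods.
chicken breast only: max(107/12, 655/304) = 8.917 servings → $12.04.
hummus only: max(107/24, 655/106) = 6.179 servings → $4.94.
oats only: max(107/49, 655/184) = 3.56 servings → $1.78.
pasta only: max(107/27, 655/93) = 7.043 servings → $3.52.
chicken breast + hummus with both tight: 0.7268 servings and 4.095 servings → $4.26.
chicken breast + oats with both tight: 0.9779 servings and 1.944 servings → $2.29.
chicken breast + pasta with both tight: 1.091 servings and 3.478 servings → $3.21.
hummus + oats: the both-tight solution has a negative serving — not a feasible corner.
hummus + pasta with both targets exact would need a negative amount; discard.
oats + pasta: intersection lies outside the first quadrant.
Cheapest feasible corner: $1.78.

$1.78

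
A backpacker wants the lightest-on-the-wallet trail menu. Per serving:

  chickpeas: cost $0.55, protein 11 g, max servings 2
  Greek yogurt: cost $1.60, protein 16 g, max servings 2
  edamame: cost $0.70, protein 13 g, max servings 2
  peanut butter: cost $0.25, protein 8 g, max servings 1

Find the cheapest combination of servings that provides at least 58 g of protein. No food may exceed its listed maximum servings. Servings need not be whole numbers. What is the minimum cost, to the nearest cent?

Cost per g of protein: peanut butter $0.0312, chickpeas $0.0500, edamame $0.0538, Greek yogurt $0.1000.
Take 1 serving of peanut butter: +8.0 g protein for $0.25 (total $0.25, still need 50.0 g).
Take 2 servings of chickpeas: +22.0 g protein for $1.10 (total $1.35, still need 28.0 g).
Take 2 servings of edamame: +26.0 g protein for $1.40 (total $2.75, still need 2.0 g).
Take 0.125 servings of Greek yogurt: +2.0 g protein for $0.20 (total $2.95, still need 0.0 g).
Greedy by cheapest-per-g is optimal for a single linear constraint, so the minimum cost is $2.95.

$2.95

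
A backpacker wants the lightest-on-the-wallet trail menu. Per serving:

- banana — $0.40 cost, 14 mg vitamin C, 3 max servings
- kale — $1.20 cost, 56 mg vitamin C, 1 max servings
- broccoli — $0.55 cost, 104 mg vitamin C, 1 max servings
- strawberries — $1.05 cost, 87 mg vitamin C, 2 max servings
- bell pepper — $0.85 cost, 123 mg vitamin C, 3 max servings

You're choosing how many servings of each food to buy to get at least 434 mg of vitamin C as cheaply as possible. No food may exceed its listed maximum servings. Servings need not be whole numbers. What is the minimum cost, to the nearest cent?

$2.83

Cost per mg of vitamin C: broccoli $0.0053, bell pepper $0.0069, strawberries $0.0121, kale $0.0214, banana $0.0286.
Take 1 serving of broccoli: +104.0 mg vitamin C for $0.55 (total $0.55, still need 330.0 mg).
Take 2.683 servings of bell pepper: +330.0 mg vitamin C for $2.28 (total $2.83, still need 0.0 mg).
Filling from the cheapest source first is optimal under one linear minimum: $2.83.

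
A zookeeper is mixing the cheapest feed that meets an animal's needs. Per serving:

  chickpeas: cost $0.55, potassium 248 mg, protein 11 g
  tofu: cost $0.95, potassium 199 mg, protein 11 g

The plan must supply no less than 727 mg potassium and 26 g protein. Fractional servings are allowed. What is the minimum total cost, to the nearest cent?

chickpeas only: max(727/248, 26/11) = 2.931 servings → $1.61.
tofu only: max(727/199, 26/11) = 3.653 servings → $3.47.
chickpeas + tofu: intersection lies outside the first quadrant.
Cheapest feasible corner: $1.61.

$1.61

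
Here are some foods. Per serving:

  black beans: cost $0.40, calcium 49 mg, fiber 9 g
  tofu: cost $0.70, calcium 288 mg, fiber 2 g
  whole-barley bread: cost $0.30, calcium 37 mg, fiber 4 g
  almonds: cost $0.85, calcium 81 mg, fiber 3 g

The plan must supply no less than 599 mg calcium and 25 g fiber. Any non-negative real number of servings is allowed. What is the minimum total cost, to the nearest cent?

$2.13

A basic optimal solution has at most two foods positive. Try each food alone and each pair with both targets met exactly.
black beans only: max(599/49, 25/9) = 12.22 servings → $4.89.
tofu only: max(599/288, 25/2) = 12.5 servings → $8.75.
whole-barley bread only: max(599/37, 25/4) = 16.19 servings → $4.86.
almonds only: max(599/81, 25/3) = 8.333 servings → $7.08.
black beans + tofu with both tight: 2.407 servings and 1.67 servings → $2.13.
black beans + whole-barley bread with both targets exact would need a negative amount; discard.
black beans + almonds with both tight: 0.3918 servings and 7.158 servings → $6.24.
tofu + whole-barley bread with both tight: 1.365 servings and 5.568 servings → $2.63.
tofu + almonds: intersection lies outside the first quadrant.
whole-barley bread + almonds with both tight: 1.07 servings and 6.906 servings → $6.19.
Cheapest feasible corner: $2.13.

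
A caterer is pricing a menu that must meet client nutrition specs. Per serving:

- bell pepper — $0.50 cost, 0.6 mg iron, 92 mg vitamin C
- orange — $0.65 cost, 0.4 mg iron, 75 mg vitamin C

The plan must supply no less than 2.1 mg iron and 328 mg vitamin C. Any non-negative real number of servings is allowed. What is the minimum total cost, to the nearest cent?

$1.78

For a min-cost LP with two ≥-constraints, a basic feasible solution has at most two positive variables.
bell pepper only: max(2.1/0.6, 328/92) = 3.565 servings → $1.78.
orange only: max(2.1/0.4, 328/75) = 5.25 servings → $3.41.
bell pepper + orange with both tight: 3.207 servings and 0.439 servings → $1.89.
The minimum over all feasible corners is $1.78.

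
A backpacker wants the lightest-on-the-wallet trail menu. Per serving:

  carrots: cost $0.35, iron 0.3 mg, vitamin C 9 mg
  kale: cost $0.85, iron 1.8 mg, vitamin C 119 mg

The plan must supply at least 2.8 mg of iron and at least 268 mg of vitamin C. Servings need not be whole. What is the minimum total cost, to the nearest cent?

Two binding constraints pin down two serving amounts, so the optimal mix uses at most two foods. The candidates are each food alone (scaled to the tighter of iron/vitamin C) and each pair with both constraints tight.
carrots only: max(2.8/0.3, 268/9) = 29.78 servings → $10.42.
kale only: max(2.8/1.8, 268/119) = 2.252 servings → $1.91.
carrots + kale with both targets exact would need a negative amount; discard.
The minimum over all feasible corners is $1.91.

$1.91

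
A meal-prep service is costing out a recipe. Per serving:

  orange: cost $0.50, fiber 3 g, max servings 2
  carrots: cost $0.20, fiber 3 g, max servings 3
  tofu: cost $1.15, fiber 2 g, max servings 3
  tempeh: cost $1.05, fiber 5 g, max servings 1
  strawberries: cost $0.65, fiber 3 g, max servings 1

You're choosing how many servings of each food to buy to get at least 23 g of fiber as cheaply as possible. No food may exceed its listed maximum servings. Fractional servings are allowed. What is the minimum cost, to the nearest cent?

Cost per g of fiber: carrots $0.0667, orange $0.1667, tempeh $0.2100, strawberries $0.2167, tofu $0.5750.
Take 3 servings of carrots: +9.0 g fiber for $0.60 (total $0.60, still need 14.0 g).
Take 2 servings of orange: +6.0 g fiber for $1.00 (total $1.60, still need 8.0 g).
Take 1 serving of tempeh: +5.0 g fiber for $1.05 (total $2.65, still need 3.0 g).
Take 1 serving of strawberries: +3.0 g fiber for $0.65 (total $3.30, still need 0.0 g).
Filling from the cheapest source first is optimal under one linear minimum: $3.30.

$3.30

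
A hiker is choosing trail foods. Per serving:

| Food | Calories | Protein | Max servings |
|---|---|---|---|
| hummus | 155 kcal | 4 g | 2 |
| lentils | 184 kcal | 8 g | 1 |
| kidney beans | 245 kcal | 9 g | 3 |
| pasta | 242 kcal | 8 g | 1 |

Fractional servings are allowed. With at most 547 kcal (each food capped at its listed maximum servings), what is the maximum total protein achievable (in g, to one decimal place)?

21.3 g

Protein per kcal: lentils 0.04348, kidney beans 0.03673, pasta 0.03306, hummus 0.02581.
Take 1 serving of lentils: uses 184 kcal, +8.0 g protein (running total 8.0 g).
Take 1.482 servings of kidney beans: uses 363 kcal, +13.3 g protein (running total 21.3 g).
Filling greedily by protein-per-kcal is optimal for one linear limit, giving 21.3 g.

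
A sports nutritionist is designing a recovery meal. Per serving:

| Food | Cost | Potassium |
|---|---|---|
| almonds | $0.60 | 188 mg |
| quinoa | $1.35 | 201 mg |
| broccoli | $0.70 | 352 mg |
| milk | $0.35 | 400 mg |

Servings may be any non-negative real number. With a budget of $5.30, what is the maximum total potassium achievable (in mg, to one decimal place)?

6057.1 mg

Potassium per dollar: milk 1143, broccoli 502.9, almonds 313.3, quinoa 148.9.
With no serving limits, spend the whole cost allowance on milk: $5.30 / $0.35 × 400 mg = 6057.1 mg.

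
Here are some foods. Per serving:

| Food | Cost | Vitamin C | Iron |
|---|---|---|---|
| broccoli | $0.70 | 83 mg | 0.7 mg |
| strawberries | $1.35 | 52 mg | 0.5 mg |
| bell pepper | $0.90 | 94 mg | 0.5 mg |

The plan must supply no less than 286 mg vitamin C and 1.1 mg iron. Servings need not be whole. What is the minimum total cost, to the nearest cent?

The cheapest plan sits at a corner of the feasible region — with two constraints it uses at most two foods.
broccoli only: max(286/83, 1.1/0.7) = 3.446 servings → $2.41.
strawberries only: max(286/52, 1.1/0.5) = 5.5 servings → $7.42.
bell pepper only: max(286/94, 1.1/0.5) = 3.043 servings → $2.74.
broccoli + strawberries: the both-tight solution has a negative serving — not a feasible corner.
broccoli + bell pepper with both targets exact would need a negative amount; discard.
strawberries + bell pepper: the both-tight solution has a negative serving — not a feasible corner.
So the least-cost plan costs $2.41.

$2.41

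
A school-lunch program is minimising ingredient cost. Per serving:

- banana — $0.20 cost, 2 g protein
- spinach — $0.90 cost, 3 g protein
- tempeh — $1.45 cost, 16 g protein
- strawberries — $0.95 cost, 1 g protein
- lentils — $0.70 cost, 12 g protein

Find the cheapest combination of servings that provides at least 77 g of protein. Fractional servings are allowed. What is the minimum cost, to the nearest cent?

Cost per g of protein: lentils $0.0583, tempeh $0.0906, banana $0.1000, spinach $0.3000, strawberries $0.9500.
With no serving limits, use only lentils: 77 g / 12 g = 6.417 servings × $0.70 = $4.49.

$4.49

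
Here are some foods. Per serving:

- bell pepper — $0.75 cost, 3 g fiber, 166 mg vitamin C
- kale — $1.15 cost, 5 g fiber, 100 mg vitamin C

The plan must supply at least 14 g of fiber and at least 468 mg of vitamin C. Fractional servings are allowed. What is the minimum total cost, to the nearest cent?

$3.33

Check every corner: each single food scaled to meet both minima, and each pair solved so both constraints bind.
bell pepper only: max(14/3, 468/166) = 4.667 servings → $3.50.
kale only: max(14/5, 468/100) = 4.68 servings → $5.38.
bell pepper + kale with both tight: 1.774 servings and 1.736 servings → $3.33.
So the least-cost plan costs $3.33.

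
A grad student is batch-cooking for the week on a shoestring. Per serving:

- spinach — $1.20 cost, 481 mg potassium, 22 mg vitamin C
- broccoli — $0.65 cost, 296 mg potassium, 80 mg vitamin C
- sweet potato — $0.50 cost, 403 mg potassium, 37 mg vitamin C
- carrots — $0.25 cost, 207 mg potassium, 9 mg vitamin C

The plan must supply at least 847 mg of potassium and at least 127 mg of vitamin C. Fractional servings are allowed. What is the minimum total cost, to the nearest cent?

$1.31

Two binding constraints pin down two serving amounts, so the optimal mix uses at most two foods. The candidates are each food alone (scaled to the tighter of potassium/vitamin C) and each pair with both constraints tight.
spinach only: max(847/481, 127/22) = 5.773 servings → $6.93.
broccoli only: max(847/296, 127/80) = 2.861 servings → $1.86.
sweet potato only: max(847/403, 127/37) = 3.432 servings → $1.72.
carrots only: max(847/207, 127/9) = 14.11 servings → $3.53.
spinach + broccoli with both tight: 0.9437 servings and 1.328 servings → $2.00.
spinach + sweet potato with both targets exact would need a negative amount; discard.
spinach + carrots: the both-tight solution has a negative serving — not a feasible corner.
broccoli + sweet potato with both tight: 0.9321 servings and 1.417 servings → $1.31.
broccoli + carrots with both tight: 1.343 servings and 2.171 servings → $1.42.
sweet potato + carrots: the both-tight solution has a negative serving — not a feasible corner.
The minimum over all feasible corners is $1.31.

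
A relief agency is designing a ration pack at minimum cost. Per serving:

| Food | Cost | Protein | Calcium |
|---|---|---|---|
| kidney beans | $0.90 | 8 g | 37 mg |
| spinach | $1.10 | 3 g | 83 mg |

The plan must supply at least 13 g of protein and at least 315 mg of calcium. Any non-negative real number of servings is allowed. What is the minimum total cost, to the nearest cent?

$4.27

kidney beans only: max(13/8, 315/37) = 8.514 servings → $7.66.
spinach only: max(13/3, 315/83) = 4.333 servings → $4.77.
kidney beans + spinach with both tight: 0.2423 servings and 3.687 servings → $4.27.
Cheapest feasible corner: $4.27.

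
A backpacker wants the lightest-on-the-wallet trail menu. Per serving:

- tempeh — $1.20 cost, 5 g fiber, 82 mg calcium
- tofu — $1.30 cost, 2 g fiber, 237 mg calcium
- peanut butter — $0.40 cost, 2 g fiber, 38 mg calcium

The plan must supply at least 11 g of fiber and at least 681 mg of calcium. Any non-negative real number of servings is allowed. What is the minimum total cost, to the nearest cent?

An LP optimum is at a vertex; with two nutrient constraints at most two foods are used. Check each candidate.
tempeh only: max(11/5, 681/82) = 8.305 servings → $9.97.
tofu only: max(11/2, 681/237) = 5.5 servings → $7.15.
peanut butter only: max(11/2, 681/38) = 17.92 servings → $7.17.
tempeh + tofu with both tight: 1.219 servings and 2.452 servings → $4.65.
tempeh + peanut butter: intersection lies outside the first quadrant.
tofu + peanut butter with both tight: 2.372 servings and 3.128 servings → $4.33.
Cheapest feasible corner: $4.33.

$4.33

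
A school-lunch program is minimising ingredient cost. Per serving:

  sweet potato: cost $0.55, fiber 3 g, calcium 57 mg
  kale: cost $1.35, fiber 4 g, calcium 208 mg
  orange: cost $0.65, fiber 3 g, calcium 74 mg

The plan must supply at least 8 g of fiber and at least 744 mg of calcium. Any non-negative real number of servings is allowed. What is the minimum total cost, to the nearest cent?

This is a tiny linear program; its minimum lies at a vertex of the feasible set. List the vertices and price them.
sweet potato only: max(8/3, 744/57) = 13.05 servings → $7.18.
kale only: max(8/4, 744/208) = 3.577 servings → $4.83.
orange only: max(8/3, 744/74) = 10.05 servings → $6.54.
sweet potato + kale: intersection lies outside the first quadrant.
sweet potato + orange with both targets exact would need a negative amount; discard.
kale + orange: the both-tight solution has a negative serving — not a feasible corner.
So the least-cost plan costs $4.83.

$4.83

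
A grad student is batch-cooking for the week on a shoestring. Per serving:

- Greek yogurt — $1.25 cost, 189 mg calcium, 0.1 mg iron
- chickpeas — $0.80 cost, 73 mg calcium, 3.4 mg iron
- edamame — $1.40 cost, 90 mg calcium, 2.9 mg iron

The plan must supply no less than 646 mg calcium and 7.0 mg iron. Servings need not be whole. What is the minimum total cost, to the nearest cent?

Check every corner: each single food scaled to meet both minima, and each pair solved so both constraints bind.
Greek yogurt only: max(646/189, 7.0/0.1) = 70 servings → $87.50.
chickpeas only: max(646/73, 7.0/3.4) = 8.849 servings → $7.08.
edamame only: max(646/90, 7.0/2.9) = 7.178 servings → $10.05.
Greek yogurt + chickpeas with both tight: 2.653 servings and 1.981 servings → $4.90.
Greek yogurt + edamame with both tight: 2.306 servings and 2.334 servings → $6.15.
chickpeas + edamame with both targets exact would need a negative amount; discard.
The minimum over all feasible corners is $4.90.

$4.90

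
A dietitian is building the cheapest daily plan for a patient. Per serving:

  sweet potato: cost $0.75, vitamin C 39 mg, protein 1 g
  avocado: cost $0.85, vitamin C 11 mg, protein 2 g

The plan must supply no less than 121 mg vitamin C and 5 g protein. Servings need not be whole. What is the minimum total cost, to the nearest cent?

At the optimum either one food covers both requirements or two foods hit both targets exactly; no other combination can be cheaper.
sweet potato only: max(121/39, 5/1) = 5 servings → $3.75.
avocado only: max(121/11, 5/2) = 11 servings → $9.35.
sweet potato + avocado with both tight: 2.791 servings and 1.104 servings → $3.03.
The minimum over all feasible corners is $3.03.

$3.03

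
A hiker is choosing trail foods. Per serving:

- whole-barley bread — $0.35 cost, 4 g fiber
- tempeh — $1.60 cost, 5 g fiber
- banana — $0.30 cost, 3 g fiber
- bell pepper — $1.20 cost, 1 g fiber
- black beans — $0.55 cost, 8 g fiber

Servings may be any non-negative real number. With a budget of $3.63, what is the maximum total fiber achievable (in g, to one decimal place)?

Fiber per dollar: black beans 14.55, whole-barley bread 11.43, banana 10, tempeh 3.125, bell pepper 0.8333.
With no serving limits, spend the whole cost allowance on black beans: $3.63 / $0.55 × 8 g = 52.8 g.

52.8 g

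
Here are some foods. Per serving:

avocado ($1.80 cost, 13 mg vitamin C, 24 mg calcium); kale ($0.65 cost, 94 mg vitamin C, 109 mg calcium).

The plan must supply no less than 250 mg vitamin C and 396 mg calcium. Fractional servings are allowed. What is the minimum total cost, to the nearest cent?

The cheapest plan sits at a corner of the feasible region — with two constraints it uses at most two foods.
avocado only: max(250/13, 396/24) = 19.23 servings → $34.62.
kale only: max(250/94, 396/109) = 3.633 servings → $2.36.
avocado + kale with both tight: 11.89 servings and 1.015 servings → $22.06.
So the least-cost plan costs $2.36.

$2.36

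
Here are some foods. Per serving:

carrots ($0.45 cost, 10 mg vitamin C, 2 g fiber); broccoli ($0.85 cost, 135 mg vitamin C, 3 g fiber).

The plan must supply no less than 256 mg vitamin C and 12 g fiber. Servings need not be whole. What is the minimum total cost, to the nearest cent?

A basic optimal solution has at most two foods positive. Try each food alone and each pair with both targets met exactly.
carrots only: max(256/10, 12/2) = 25.6 servings → $11.52.
broccoli only: max(256/135, 12/3) = 4 servings → $3.40.
carrots + broccoli with both tight: 3.55 servings and 1.633 servings → $2.99.
So the least-cost plan costs $2.99.

$2.99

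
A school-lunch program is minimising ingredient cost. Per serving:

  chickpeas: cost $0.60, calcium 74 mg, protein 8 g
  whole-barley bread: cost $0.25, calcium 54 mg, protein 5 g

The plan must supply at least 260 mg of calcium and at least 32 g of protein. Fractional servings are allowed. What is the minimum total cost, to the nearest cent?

$1.60

Compare the cost at each extreme point of the feasible region.
chickpeas only: max(260/74, 32/8) = 4 servings → $2.40.
whole-barley bread only: max(260/54, 32/5) = 6.4 servings → $1.60.
chickpeas + whole-barley bread: the both-tight solution has a negative serving — not a feasible corner.
So the least-cost plan costs $1.60.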